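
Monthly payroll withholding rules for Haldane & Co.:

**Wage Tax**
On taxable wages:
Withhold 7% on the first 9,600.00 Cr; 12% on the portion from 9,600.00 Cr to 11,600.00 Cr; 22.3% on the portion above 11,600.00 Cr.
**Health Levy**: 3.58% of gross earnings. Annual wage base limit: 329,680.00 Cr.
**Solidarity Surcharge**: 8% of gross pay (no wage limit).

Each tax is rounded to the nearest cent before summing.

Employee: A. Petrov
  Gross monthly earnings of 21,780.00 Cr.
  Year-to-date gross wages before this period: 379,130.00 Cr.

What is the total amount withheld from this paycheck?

Wage Tax: taxable = 21,780.00 Cr
  912.00 Cr + 22.3% × (21,780.00 Cr − 11,600.00 Cr) = 912.00 Cr + 22.3% × 10,180.00 Cr = 3,182.14 Cr
Health Levy: YTD 379,130.00 Cr ≥ cap 329,680.00 Cr → 0.00 Cr
Solidarity Surcharge: 8% × 21,780.00 Cr = 1,742.40 Cr
Total: 3,182.14 Cr + 0.00 Cr + 1,742.40 Cr = 4,924.54 Cr

4,924.54 Cr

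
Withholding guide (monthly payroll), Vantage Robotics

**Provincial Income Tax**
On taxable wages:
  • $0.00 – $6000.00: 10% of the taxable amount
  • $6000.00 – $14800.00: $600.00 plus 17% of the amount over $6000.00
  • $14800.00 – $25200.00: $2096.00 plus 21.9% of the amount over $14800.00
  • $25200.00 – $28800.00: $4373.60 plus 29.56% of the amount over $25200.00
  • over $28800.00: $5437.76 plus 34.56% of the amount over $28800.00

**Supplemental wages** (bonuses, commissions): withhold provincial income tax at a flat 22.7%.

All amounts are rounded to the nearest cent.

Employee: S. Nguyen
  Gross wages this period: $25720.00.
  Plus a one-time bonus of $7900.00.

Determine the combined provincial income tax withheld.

Provincial Income Tax: taxable = $25720.00
  $4373.60 + 29.56% × ($25720.00 − $25200.00) = $4373.60 + 29.56% × $520.00 = $4527.31
Supplemental (22.7% flat on bonus): 22.7% × $7900.00 = $1793.30
Total provincial income tax: $4527.31 + $1793.30 = $6320.61

$6320.61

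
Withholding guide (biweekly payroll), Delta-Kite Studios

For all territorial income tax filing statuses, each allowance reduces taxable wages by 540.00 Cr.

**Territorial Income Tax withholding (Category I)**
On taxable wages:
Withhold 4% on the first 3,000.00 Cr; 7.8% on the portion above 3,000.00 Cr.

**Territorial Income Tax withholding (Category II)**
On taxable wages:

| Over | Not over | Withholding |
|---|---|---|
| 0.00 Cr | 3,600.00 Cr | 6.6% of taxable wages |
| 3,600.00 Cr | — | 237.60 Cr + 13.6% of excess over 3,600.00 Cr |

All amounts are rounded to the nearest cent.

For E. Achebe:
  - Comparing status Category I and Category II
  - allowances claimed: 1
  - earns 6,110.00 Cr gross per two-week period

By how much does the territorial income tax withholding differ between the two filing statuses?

Territorial Income Tax (Category I): taxable = 6,110.00 Cr − 1×540.00 Cr = 5,570.00 Cr
  120.00 Cr + 7.8% × (5,570.00 Cr − 3,000.00 Cr) = 120.00 Cr + 7.8% × 2,570.00 Cr = 320.46 Cr
Territorial Income Tax (Category II): taxable = 6,110.00 Cr − 1×540.00 Cr = 5,570.00 Cr
  237.60 Cr + 13.6% × (5,570.00 Cr − 3,600.00 Cr) = 237.60 Cr + 13.6% × 1,970.00 Cr = 505.52 Cr
Difference: |320.46 Cr − 505.52 Cr| = 185.06 Cr (higher under Category II)

185.06 Cr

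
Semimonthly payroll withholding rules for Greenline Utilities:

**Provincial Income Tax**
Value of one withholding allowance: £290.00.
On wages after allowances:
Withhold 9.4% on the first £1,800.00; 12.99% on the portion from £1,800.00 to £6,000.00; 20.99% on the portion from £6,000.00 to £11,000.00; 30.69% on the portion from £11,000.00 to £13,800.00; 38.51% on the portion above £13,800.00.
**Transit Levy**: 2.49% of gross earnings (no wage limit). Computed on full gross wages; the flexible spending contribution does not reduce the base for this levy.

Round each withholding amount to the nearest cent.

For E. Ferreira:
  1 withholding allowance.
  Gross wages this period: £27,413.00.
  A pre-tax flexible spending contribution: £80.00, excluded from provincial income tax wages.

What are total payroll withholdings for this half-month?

Provincial Income Tax: taxable = £27,413.00 − £80.00 − 1×£290.00 = £27,043.00
  £2,623.60 + 38.51% × (£27,043.00 − £13,800.00) = £2,623.60 + 38.51% × £13,243.00 = £7,723.48
Transit Levy: 2.49% × £27,413.00 = £682.58
Total: £7,723.48 + £682.58 = £8,406.06

£8,406.06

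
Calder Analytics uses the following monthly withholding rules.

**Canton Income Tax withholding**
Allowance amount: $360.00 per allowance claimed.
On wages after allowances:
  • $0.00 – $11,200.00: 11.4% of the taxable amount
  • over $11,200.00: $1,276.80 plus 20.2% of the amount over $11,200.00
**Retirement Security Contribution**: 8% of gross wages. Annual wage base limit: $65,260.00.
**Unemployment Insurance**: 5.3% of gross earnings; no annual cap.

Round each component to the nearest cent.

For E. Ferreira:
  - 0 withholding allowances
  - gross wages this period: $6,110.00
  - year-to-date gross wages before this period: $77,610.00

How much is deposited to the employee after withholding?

Canton Income Tax: taxable = $6,110.00
  11.4% × $6,110.00 = $696.54
Retirement Security Contribution: YTD $77,610.00 ≥ cap $65,260.00 → $0.00
Unemployment Insurance: 5.3% × $6,110.00 = $323.83
Total withheld: $696.54 + $0.00 + $323.83 = $1,020.37
Net pay: $6,110.00 − $1,020.37 = $5,089.63

$5,089.63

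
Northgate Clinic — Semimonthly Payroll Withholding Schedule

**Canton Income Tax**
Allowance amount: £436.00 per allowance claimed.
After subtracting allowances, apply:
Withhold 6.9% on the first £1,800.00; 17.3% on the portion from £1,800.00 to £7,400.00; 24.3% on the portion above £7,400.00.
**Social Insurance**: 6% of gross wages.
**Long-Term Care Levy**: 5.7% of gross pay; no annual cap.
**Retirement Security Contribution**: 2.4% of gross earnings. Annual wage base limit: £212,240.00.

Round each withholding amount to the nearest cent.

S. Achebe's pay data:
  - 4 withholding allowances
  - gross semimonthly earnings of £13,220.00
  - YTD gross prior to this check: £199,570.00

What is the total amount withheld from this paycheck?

Canton Income Tax: taxable = £13,220.00 − 4×£436.00 = £11,476.00
  £1,093.00 + 24.3% × (£11,476.00 − £7,400.00) = £1,093.00 + 24.3% × £4,076.00 = £2,083.47
Social Insurance: 6% × £13,220.00 = £793.20
Long-Term Care Levy: 5.7% × £13,220.00 = £753.54
Retirement Security Contribution: cap £212,240.00 − YTD £199,570.00 = £12,670.00 subject; 2.4% × £12,670.00 = £304.08
Total: £2,083.47 + £793.20 + £753.54 + £304.08 = £3,934.29

£3,934.29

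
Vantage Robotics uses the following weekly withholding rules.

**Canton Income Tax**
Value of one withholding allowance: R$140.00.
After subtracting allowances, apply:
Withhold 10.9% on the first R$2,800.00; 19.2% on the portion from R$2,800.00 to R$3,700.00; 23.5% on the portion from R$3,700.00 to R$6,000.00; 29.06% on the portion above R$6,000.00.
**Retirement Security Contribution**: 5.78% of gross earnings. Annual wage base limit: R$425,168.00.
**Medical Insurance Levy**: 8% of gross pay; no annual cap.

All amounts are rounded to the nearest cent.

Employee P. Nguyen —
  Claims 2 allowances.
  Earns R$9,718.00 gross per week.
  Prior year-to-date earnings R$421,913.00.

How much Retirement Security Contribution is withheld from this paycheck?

R$188.14

Retirement Security Contribution: cap R$425,168.00 − YTD R$421,913.00 = R$3,255.00 subject; 5.78% × R$3,255.00 = R$188.14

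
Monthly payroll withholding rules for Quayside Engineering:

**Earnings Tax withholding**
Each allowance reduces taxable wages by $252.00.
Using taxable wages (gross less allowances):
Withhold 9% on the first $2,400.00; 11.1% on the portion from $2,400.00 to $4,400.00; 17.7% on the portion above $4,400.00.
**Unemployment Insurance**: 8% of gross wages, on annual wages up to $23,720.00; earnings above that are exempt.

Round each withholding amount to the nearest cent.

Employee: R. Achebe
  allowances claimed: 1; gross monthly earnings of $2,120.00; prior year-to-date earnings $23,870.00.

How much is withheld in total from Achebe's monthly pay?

$168.12

Earnings Tax: taxable = $2,120.00 − 1×$252.00 = $1,868.00
  9% × $1,868.00 = $168.12
Unemployment Insurance: YTD $23,870.00 ≥ cap $23,720.00 → $0.00
Total: $168.12 + $0.00 = $168.12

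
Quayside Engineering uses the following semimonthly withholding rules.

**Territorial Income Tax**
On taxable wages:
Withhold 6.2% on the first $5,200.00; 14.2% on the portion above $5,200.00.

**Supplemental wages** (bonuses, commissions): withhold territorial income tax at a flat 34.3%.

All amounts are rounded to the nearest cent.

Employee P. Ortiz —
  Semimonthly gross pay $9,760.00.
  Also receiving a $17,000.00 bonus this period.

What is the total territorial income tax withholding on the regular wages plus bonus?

$6,800.92

Territorial Income Tax: taxable = $9,760.00
  $322.40 + 14.2% × ($9,760.00 − $5,200.00) = $322.40 + 14.2% × $4,560.00 = $969.92
Supplemental (34.3% flat on bonus): 34.3% × $17,000.00 = $5,831.00
Total territorial income tax: $969.92 + $5,831.00 = $6,800.92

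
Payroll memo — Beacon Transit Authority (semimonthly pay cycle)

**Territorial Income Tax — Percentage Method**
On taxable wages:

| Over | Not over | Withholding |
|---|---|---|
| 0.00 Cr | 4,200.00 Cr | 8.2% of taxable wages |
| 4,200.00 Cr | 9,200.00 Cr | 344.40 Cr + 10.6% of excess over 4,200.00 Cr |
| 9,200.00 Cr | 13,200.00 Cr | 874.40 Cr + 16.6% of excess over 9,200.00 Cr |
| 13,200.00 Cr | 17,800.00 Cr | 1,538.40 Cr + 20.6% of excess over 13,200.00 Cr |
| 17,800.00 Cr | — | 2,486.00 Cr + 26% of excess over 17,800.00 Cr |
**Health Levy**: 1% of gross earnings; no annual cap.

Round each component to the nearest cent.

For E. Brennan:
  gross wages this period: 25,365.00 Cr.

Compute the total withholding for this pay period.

4,706.55 Cr

Territorial Income Tax: taxable = 25,365.00 Cr
  2,486.00 Cr + 26% × (25,365.00 Cr − 17,800.00 Cr) = 2,486.00 Cr + 26% × 7,565.00 Cr = 4,452.90 Cr
Health Levy: 1% × 25,365.00 Cr = 253.65 Cr
Total: 4,452.90 Cr + 253.65 Cr = 4,706.55 Cr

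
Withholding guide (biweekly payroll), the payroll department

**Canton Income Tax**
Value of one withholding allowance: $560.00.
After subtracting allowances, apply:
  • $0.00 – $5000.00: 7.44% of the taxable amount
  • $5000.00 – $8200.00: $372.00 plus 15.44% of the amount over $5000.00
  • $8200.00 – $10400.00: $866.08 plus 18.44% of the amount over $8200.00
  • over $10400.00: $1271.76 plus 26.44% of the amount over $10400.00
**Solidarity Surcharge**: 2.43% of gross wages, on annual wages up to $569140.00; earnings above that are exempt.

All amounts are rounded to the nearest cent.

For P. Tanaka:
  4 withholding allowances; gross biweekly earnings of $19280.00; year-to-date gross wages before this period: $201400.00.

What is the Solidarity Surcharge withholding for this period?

$468.50

Solidarity Surcharge: 2.43% × $19280.00 = $468.50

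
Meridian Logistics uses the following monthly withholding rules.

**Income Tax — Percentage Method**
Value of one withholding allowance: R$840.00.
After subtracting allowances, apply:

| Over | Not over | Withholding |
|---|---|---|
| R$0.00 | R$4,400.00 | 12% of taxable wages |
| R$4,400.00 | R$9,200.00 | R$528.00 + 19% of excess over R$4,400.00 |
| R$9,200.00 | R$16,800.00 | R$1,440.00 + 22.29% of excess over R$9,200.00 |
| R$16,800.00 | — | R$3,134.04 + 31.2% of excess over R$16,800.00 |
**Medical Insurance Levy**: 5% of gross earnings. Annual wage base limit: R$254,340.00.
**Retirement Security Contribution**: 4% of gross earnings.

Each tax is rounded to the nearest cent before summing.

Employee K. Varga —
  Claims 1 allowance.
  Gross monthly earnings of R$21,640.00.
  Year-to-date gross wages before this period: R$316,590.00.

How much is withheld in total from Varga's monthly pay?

R$5,247.64

Income Tax: taxable = R$21,640.00 − 1×R$840.00 = R$20,800.00
  R$3,134.04 + 31.2% × (R$20,800.00 − R$16,800.00) = R$3,134.04 + 31.2% × R$4,000.00 = R$4,382.04
Medical Insurance Levy: YTD R$316,590.00 ≥ cap R$254,340.00 → R$0.00
Retirement Security Contribution: 4% × R$21,640.00 = R$865.60
Total: R$4,382.04 + R$0.00 + R$865.60 = R$5,247.64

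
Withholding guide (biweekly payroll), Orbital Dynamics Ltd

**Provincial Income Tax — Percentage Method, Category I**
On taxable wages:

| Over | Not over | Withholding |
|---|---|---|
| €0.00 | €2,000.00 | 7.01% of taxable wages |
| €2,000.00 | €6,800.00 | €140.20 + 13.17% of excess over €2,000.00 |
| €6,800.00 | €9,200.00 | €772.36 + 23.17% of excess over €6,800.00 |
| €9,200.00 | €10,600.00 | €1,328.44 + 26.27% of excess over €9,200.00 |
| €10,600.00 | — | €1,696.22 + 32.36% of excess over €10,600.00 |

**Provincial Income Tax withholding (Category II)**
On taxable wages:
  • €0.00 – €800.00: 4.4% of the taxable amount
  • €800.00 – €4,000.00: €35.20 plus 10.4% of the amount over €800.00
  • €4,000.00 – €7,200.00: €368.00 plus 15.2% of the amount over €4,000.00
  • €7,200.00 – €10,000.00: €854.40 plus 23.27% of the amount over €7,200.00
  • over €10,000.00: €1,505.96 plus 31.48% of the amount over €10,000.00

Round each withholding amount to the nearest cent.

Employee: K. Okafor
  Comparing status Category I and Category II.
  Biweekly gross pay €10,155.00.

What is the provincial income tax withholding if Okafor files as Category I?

€1,579.32

Provincial Income Tax (Category I): taxable = €10,155.00
  €1,328.44 + 26.27% × (€10,155.00 − €9,200.00) = €1,328.44 + 26.27% × €955.00 = €1,579.32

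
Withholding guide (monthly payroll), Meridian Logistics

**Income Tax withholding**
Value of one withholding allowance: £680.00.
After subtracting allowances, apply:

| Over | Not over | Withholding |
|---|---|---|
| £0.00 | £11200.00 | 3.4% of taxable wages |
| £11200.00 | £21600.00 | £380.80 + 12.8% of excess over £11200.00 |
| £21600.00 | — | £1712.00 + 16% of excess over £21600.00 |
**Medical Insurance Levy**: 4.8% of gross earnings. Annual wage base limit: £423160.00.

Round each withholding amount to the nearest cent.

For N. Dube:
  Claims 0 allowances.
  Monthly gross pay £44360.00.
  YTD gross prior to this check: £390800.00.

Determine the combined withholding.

£6906.88

Income Tax: taxable = £44360.00
  £1712.00 + 16% × (£44360.00 − £21600.00) = £1712.00 + 16% × £22760.00 = £5353.60
Medical Insurance Levy: cap £423160.00 − YTD £390800.00 = £32360.00 subject; 4.8% × £32360.00 = £1553.28
Total: £5353.60 + £1553.28 = £6906.88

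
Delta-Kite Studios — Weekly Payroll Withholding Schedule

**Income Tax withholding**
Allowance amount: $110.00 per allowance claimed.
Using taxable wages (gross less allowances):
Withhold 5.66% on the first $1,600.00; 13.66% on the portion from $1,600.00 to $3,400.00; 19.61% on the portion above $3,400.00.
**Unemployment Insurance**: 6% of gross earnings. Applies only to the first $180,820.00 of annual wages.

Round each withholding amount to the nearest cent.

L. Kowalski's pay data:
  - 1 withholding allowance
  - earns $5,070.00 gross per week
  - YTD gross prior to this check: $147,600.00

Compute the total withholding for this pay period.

Income Tax: taxable = $5,070.00 − 1×$110.00 = $4,960.00
  $336.44 + 19.61% × ($4,960.00 − $3,400.00) = $336.44 + 19.61% × $1,560.00 = $642.36
Unemployment Insurance: 6% × $5,070.00 = $304.20
Total: $642.36 + $304.20 = $946.56

$946.56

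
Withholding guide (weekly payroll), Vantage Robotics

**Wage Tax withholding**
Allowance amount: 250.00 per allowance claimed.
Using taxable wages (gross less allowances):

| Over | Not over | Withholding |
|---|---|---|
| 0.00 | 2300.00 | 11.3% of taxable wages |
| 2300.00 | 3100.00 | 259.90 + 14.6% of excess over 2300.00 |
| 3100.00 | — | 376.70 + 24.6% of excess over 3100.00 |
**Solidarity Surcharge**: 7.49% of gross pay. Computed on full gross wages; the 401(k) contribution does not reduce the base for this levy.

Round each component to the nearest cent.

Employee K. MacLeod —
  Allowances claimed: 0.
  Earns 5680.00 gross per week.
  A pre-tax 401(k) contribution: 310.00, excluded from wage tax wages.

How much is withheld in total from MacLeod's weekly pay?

1360.55

Wage Tax: taxable = 5680.00 − 310.00 = 5370.00
  376.70 + 24.6% × (5370.00 − 3100.00) = 376.70 + 24.6% × 2270.00 = 935.12
Solidarity Surcharge: 7.49% × 5680.00 = 425.43
Total: 935.12 + 425.43 = 1360.55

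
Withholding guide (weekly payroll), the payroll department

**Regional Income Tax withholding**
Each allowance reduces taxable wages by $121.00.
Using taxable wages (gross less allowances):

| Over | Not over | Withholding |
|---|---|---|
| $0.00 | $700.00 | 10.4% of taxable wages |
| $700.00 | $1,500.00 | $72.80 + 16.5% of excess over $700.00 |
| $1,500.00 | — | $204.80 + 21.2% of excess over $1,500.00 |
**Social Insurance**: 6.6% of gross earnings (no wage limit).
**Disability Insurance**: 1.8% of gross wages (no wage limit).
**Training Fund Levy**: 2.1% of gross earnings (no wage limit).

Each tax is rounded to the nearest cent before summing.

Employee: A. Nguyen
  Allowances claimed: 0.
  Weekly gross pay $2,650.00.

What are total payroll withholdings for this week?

$726.85

Regional Income Tax: taxable = $2,650.00
  $204.80 + 21.2% × ($2,650.00 − $1,500.00) = $204.80 + 21.2% × $1,150.00 = $448.60
Social Insurance: 6.6% × $2,650.00 = $174.90
Disability Insurance: 1.8% × $2,650.00 = $47.70
Training Fund Levy: 2.1% × $2,650.00 = $55.65
Total: $448.60 + $174.90 + $47.70 + $55.65 = $726.85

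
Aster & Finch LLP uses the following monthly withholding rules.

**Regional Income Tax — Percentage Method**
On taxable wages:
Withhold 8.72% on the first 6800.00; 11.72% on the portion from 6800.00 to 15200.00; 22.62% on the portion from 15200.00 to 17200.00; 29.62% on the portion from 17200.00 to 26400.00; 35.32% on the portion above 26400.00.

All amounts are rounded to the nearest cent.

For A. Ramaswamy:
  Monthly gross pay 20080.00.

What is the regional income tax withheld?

2882.90

Regional Income Tax: taxable = 20080.00
  2029.84 + 29.62% × (20080.00 − 17200.00) = 2029.84 + 29.62% × 2880.00 = 2882.90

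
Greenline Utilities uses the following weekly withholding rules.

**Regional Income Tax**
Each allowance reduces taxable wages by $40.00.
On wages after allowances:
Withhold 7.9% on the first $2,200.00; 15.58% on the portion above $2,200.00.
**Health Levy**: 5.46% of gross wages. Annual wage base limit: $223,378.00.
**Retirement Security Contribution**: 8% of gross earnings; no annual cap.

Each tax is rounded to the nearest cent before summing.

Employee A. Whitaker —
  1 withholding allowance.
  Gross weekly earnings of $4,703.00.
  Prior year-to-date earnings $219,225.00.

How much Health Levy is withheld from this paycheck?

$226.75

Health Levy: cap $223,378.00 − YTD $219,225.00 = $4,153.00 subject; 5.46% × $4,153.00 = $226.75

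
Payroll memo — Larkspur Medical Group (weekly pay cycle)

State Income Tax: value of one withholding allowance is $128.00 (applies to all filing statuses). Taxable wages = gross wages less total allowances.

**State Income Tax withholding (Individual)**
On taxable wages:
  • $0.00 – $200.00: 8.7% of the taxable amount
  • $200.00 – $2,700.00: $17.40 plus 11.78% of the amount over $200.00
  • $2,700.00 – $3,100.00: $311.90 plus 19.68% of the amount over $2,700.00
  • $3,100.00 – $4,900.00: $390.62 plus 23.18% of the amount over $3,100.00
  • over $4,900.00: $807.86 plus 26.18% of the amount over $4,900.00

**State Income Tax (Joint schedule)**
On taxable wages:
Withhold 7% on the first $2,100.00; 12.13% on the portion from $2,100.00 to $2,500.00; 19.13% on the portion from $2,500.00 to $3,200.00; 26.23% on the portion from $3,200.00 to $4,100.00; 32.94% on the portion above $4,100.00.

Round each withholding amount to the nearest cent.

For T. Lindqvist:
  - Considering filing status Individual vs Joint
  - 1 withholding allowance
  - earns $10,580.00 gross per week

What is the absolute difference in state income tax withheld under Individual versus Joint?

State Income Tax (Individual): taxable = $10,580.00 − 1×$128.00 = $10,452.00
  $807.86 + 26.18% × ($10,452.00 − $4,900.00) = $807.86 + 26.18% × $5,552.00 = $2,261.37
State Income Tax (Joint): taxable = $10,580.00 − 1×$128.00 = $10,452.00
  $565.50 + 32.94% × ($10,452.00 − $4,100.00) = $565.50 + 32.94% × $6,352.00 = $2,657.85
Difference: |$2,261.37 − $2,657.85| = $396.48 (higher under Joint)

$396.48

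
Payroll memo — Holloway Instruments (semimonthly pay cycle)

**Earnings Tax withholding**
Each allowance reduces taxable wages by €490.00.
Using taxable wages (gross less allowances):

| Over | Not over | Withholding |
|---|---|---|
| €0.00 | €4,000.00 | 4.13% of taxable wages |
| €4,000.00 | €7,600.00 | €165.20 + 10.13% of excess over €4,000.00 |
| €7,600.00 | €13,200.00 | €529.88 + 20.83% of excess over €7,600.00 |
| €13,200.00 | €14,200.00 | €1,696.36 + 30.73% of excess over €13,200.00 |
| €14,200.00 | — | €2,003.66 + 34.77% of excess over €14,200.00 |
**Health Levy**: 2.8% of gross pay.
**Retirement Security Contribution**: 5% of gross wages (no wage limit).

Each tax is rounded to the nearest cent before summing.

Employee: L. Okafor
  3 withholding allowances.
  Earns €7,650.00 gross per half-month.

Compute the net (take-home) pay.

Earnings Tax: taxable = €7,650.00 − 3×€490.00 = €6,180.00
  €165.20 + 10.13% × (€6,180.00 − €4,000.00) = €165.20 + 10.13% × €2,180.00 = €386.03
Health Levy: 2.8% × €7,650.00 = €214.20
Retirement Security Contribution: 5% × €7,650.00 = €382.50
Total withheld: €386.03 + €214.20 + €382.50 = €982.73
Net pay: €7,650.00 − €982.73 = €6,667.27

€6,667.27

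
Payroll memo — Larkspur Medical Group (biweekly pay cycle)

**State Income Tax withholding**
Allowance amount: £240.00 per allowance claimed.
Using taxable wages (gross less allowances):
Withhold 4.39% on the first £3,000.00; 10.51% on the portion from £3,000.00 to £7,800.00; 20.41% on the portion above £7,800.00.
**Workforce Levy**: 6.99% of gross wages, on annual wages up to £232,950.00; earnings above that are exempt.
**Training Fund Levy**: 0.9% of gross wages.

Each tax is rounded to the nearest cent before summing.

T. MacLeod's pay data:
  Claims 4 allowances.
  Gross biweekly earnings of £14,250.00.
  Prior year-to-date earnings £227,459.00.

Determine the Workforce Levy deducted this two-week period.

£383.82

Workforce Levy: cap £232,950.00 − YTD £227,459.00 = £5,491.00 subject; 6.99% × £5,491.00 = £383.82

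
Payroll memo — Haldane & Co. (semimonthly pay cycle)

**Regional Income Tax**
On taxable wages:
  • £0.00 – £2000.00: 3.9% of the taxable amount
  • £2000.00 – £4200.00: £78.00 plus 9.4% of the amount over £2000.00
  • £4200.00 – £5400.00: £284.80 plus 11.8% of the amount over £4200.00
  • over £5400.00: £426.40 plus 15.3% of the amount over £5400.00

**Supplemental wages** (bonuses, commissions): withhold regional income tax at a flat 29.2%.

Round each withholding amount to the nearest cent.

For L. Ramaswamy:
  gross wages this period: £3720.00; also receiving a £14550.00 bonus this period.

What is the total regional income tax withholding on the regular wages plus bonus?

Regional Income Tax: taxable = £3720.00
  £78.00 + 9.4% × (£3720.00 − £2000.00) = £78.00 + 9.4% × £1720.00 = £239.68
Supplemental (29.2% flat on bonus): 29.2% × £14550.00 = £4248.60
Total regional income tax: £239.68 + £4248.60 = £4488.28

£4488.28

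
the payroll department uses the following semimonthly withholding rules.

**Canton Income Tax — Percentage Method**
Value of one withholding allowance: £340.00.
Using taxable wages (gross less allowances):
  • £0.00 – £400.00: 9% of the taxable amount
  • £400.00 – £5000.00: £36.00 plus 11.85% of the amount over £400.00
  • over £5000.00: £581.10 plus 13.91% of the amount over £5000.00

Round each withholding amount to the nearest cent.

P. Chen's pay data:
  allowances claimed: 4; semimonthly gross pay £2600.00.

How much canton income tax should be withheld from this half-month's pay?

£135.54

Canton Income Tax: taxable = £2600.00 − 4×£340.00 = £1240.00
  £36.00 + 11.85% × (£1240.00 − £400.00) = £36.00 + 11.85% × £840.00 = £135.54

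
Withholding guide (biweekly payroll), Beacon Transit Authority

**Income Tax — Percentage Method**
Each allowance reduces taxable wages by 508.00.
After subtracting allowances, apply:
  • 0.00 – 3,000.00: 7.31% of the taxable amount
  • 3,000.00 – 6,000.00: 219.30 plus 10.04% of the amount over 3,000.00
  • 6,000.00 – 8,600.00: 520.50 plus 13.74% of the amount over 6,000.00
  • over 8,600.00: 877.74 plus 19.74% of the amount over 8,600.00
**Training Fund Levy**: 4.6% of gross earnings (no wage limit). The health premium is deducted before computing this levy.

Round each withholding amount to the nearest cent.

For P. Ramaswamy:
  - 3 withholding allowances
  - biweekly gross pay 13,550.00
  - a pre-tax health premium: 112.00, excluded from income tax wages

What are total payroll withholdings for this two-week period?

Income Tax: taxable = 13,550.00 − 112.00 − 3×508.00 = 11,914.00
  877.74 + 19.74% × (11,914.00 − 8,600.00) = 877.74 + 19.74% × 3,314.00 = 1,531.92
Training Fund Levy: 4.6% × 13,438.00 = 618.15
Total: 1,531.92 + 618.15 = 2,150.07

2,150.07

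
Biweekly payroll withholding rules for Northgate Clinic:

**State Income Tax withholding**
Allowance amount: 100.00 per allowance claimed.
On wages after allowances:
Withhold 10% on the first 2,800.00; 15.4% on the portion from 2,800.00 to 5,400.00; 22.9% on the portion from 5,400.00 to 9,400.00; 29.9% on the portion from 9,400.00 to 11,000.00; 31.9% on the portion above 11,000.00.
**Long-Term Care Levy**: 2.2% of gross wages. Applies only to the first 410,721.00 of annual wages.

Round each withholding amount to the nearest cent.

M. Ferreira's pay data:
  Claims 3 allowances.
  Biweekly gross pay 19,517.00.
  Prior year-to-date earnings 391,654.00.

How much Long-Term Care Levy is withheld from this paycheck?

419.47

Long-Term Care Levy: cap 410,721.00 − YTD 391,654.00 = 19,067.00 subject; 2.2% × 19,067.00 = 419.47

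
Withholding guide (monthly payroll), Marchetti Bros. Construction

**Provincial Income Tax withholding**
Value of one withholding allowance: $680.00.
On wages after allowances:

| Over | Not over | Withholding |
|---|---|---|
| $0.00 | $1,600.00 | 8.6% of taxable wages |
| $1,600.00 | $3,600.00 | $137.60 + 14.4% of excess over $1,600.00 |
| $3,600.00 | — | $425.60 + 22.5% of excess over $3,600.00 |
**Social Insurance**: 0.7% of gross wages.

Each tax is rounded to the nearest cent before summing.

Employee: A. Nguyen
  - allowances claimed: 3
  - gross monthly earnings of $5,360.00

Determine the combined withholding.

$422.80

Provincial Income Tax: taxable = $5,360.00 − 3×$680.00 = $3,320.00
  $137.60 + 14.4% × ($3,320.00 − $1,600.00) = $137.60 + 14.4% × $1,720.00 = $385.28
Social Insurance: 0.7% × $5,360.00 = $37.52
Total: $385.28 + $37.52 = $422.80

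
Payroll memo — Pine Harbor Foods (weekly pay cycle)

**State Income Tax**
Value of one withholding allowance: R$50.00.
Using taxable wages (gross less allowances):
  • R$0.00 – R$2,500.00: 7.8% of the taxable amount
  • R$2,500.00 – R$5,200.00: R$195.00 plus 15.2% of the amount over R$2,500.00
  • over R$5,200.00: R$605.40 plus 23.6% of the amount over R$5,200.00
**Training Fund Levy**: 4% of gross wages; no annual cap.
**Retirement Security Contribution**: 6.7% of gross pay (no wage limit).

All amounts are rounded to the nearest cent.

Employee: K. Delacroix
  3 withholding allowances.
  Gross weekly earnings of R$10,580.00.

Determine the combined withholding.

R$2,971.74

State Income Tax: taxable = R$10,580.00 − 3×R$50.00 = R$10,430.00
  R$605.40 + 23.6% × (R$10,430.00 − R$5,200.00) = R$605.40 + 23.6% × R$5,230.00 = R$1,839.68
Training Fund Levy: 4% × R$10,580.00 = R$423.20
Retirement Security Contribution: 6.7% × R$10,580.00 = R$708.86
Total: R$1,839.68 + R$423.20 + R$708.86 = R$2,971.74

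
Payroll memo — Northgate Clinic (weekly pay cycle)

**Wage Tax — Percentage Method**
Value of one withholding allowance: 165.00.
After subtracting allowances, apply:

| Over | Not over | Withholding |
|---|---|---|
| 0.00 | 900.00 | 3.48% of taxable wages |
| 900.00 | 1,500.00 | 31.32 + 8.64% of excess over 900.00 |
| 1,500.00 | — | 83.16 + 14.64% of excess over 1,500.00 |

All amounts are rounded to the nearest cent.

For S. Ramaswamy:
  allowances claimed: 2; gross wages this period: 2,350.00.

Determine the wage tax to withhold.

159.29

Wage Tax: taxable = 2,350.00 − 2×165.00 = 2,020.00
  83.16 + 14.64% × (2,020.00 − 1,500.00) = 83.16 + 14.64% × 520.00 = 159.29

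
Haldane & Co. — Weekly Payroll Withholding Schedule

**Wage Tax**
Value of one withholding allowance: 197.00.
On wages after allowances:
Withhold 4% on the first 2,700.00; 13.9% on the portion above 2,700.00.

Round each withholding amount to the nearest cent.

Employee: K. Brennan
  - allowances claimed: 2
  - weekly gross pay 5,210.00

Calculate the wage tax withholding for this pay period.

402.12

Wage Tax: taxable = 5,210.00 − 2×197.00 = 4,816.00
  108.00 + 13.9% × (4,816.00 − 2,700.00) = 108.00 + 13.9% × 2,116.00 = 402.12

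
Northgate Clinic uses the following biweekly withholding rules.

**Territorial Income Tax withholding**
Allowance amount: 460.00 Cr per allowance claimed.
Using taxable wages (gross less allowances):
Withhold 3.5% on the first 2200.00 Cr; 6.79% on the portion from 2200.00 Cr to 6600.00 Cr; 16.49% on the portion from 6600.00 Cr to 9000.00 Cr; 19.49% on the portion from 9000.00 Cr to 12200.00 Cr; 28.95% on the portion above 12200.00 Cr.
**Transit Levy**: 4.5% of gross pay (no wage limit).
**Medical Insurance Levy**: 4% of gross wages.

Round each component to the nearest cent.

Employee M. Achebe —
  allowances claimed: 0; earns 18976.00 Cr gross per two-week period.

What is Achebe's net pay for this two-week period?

14006.19 Cr

Territorial Income Tax: taxable = 18976.00 Cr
  1395.20 Cr + 28.95% × (18976.00 Cr − 12200.00 Cr) = 1395.20 Cr + 28.95% × 6776.00 Cr = 3356.85 Cr
Transit Levy: 4.5% × 18976.00 Cr = 853.92 Cr
Medical Insurance Levy: 4% × 18976.00 Cr = 759.04 Cr
Total withheld: 3356.85 Cr + 853.92 Cr + 759.04 Cr = 4969.81 Cr
Net pay: 18976.00 Cr − 4969.81 Cr = 14006.19 Cr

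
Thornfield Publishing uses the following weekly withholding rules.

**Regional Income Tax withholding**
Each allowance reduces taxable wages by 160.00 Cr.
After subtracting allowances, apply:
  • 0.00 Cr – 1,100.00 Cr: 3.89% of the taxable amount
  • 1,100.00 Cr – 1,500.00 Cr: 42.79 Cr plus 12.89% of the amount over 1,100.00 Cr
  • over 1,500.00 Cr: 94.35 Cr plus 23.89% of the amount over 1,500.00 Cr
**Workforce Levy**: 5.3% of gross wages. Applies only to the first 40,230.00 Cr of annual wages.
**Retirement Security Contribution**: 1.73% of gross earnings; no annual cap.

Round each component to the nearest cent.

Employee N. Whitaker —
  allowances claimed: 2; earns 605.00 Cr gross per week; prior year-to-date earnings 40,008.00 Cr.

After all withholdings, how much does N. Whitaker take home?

571.67 Cr

Regional Income Tax: taxable = 605.00 Cr − 2×160.00 Cr = 285.00 Cr
  3.89% × 285.00 Cr = 11.09 Cr
Workforce Levy: cap 40,230.00 Cr − YTD 40,008.00 Cr = 222.00 Cr subject; 5.3% × 222.00 Cr = 11.77 Cr
Retirement Security Contribution: 1.73% × 605.00 Cr = 10.47 Cr
Total withheld: 11.09 Cr + 11.77 Cr + 10.47 Cr = 33.33 Cr
Net pay: 605.00 Cr − 33.33 Cr = 571.67 Cr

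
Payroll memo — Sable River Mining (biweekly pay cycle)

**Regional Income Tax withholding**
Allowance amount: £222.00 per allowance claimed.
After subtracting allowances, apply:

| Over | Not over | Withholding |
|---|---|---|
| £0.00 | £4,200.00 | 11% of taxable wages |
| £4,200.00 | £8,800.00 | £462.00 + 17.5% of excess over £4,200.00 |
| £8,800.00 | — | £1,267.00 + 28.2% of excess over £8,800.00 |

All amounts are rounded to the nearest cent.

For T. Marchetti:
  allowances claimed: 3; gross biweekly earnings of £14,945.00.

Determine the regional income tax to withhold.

Regional Income Tax: taxable = £14,945.00 − 3×£222.00 = £14,279.00
  £1,267.00 + 28.2% × (£14,279.00 − £8,800.00) = £1,267.00 + 28.2% × £5,479.00 = £2,812.08

£2,812.08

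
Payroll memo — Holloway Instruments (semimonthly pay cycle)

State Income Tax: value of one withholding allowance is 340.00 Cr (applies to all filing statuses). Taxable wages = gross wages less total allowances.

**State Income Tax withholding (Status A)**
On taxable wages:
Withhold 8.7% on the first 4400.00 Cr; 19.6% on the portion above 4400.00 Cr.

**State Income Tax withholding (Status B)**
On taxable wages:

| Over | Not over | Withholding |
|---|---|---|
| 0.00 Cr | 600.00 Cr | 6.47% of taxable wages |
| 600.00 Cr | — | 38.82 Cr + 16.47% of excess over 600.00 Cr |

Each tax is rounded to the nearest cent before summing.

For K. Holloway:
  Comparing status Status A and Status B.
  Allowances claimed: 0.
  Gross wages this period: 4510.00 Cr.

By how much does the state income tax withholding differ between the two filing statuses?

State Income Tax (Status A): taxable = 4510.00 Cr
  382.80 Cr + 19.6% × (4510.00 Cr − 4400.00 Cr) = 382.80 Cr + 19.6% × 110.00 Cr = 404.36 Cr
State Income Tax (Status B): taxable = 4510.00 Cr
  38.82 Cr + 16.47% × (4510.00 Cr − 600.00 Cr) = 38.82 Cr + 16.47% × 3910.00 Cr = 682.80 Cr
Difference: |404.36 Cr − 682.80 Cr| = 278.44 Cr (higher under Status B)

278.44 Cr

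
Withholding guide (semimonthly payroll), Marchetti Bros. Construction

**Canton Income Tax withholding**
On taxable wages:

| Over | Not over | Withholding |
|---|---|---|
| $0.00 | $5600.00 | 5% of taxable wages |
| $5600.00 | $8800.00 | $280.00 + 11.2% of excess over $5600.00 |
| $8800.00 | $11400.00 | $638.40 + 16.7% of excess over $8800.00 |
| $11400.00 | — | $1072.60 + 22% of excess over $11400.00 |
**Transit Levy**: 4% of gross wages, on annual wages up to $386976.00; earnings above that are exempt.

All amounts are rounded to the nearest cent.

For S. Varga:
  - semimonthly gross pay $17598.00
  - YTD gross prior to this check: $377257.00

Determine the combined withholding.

Canton Income Tax: taxable = $17598.00
  $1072.60 + 22% × ($17598.00 − $11400.00) = $1072.60 + 22% × $6198.00 = $2436.16
Transit Levy: cap $386976.00 − YTD $377257.00 = $9719.00 subject; 4% × $9719.00 = $388.76
Total: $2436.16 + $388.76 = $2824.92

$2824.92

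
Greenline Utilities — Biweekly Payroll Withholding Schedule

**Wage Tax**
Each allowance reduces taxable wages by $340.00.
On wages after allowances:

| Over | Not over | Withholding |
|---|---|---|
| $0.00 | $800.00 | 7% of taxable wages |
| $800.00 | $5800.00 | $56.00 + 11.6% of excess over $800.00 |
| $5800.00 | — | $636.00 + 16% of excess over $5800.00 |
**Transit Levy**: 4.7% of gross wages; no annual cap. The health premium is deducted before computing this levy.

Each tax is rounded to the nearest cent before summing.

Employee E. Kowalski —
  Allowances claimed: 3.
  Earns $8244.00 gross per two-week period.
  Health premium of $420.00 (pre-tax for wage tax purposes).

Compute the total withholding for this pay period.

$1164.37

Wage Tax: taxable = $8244.00 − $420.00 − 3×$340.00 = $6804.00
  $636.00 + 16% × ($6804.00 − $5800.00) = $636.00 + 16% × $1004.00 = $796.64
Transit Levy: 4.7% × $7824.00 = $367.73
Total: $796.64 + $367.73 = $1164.37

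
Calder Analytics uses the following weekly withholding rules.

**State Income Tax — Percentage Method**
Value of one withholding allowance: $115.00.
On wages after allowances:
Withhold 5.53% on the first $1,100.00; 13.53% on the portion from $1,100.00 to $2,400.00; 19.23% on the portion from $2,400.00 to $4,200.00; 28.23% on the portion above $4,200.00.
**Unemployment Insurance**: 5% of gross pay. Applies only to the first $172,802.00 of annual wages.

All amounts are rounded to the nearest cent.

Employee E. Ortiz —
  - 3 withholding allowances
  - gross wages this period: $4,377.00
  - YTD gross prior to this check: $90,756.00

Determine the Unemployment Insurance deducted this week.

$218.85

Unemployment Insurance: 5% × $4,377.00 = $218.85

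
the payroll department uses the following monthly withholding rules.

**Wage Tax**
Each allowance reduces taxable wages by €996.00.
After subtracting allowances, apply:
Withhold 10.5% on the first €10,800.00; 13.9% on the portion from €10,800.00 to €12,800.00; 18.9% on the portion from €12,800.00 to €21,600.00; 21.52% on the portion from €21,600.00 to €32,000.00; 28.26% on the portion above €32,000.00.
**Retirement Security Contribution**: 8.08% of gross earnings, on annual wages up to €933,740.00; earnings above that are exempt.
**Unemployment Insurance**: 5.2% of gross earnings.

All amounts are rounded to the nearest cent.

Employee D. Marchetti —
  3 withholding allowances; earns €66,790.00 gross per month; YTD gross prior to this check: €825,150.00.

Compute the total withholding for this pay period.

€23,170.24

Wage Tax: taxable = €66,790.00 − 3×€996.00 = €63,802.00
  €5,313.28 + 28.26% × (€63,802.00 − €32,000.00) = €5,313.28 + 28.26% × €31,802.00 = €14,300.53
Retirement Security Contribution: 8.08% × €66,790.00 = €5,396.63
Unemployment Insurance: 5.2% × €66,790.00 = €3,473.08
Total: €14,300.53 + €5,396.63 + €3,473.08 = €23,170.24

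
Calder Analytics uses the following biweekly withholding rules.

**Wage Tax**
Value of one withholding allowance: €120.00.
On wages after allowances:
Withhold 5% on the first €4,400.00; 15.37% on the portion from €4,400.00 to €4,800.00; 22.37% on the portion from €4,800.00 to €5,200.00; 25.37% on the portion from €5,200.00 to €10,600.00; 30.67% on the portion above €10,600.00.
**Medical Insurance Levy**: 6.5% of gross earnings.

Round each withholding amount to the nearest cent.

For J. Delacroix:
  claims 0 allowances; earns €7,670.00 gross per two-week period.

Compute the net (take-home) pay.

€6,173.85

Wage Tax: taxable = €7,670.00
  €370.96 + 25.37% × (€7,670.00 − €5,200.00) = €370.96 + 25.37% × €2,470.00 = €997.60
Medical Insurance Levy: 6.5% × €7,670.00 = €498.55
Total withheld: €997.60 + €498.55 = €1,496.15
Net pay: €7,670.00 − €1,496.15 = €6,173.85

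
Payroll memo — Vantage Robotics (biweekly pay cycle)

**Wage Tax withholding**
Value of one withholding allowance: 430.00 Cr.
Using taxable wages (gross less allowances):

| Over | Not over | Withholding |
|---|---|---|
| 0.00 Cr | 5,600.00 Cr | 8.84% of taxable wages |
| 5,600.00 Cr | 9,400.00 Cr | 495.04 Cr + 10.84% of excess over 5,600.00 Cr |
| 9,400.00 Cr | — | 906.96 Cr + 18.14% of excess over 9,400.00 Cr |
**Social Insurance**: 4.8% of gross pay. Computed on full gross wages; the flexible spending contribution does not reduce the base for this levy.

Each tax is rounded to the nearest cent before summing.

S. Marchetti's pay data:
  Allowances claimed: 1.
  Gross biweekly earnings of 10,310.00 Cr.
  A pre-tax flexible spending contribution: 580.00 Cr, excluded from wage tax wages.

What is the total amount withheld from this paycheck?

Wage Tax: taxable = 10,310.00 Cr − 580.00 Cr − 1×430.00 Cr = 9,300.00 Cr
  495.04 Cr + 10.84% × (9,300.00 Cr − 5,600.00 Cr) = 495.04 Cr + 10.84% × 3,700.00 Cr = 896.12 Cr
Social Insurance: 4.8% × 10,310.00 Cr = 494.88 Cr
Total: 896.12 Cr + 494.88 Cr = 1,391.00 Cr

1,391.00 Cr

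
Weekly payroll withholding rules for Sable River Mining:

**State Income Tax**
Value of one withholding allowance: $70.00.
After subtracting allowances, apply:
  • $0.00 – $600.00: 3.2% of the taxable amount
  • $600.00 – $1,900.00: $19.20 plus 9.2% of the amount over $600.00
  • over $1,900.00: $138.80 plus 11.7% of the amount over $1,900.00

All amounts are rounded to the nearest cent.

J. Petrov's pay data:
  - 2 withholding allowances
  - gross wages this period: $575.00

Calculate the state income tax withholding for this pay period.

State Income Tax: taxable = $575.00 − 2×$70.00 = $435.00
  3.2% × $435.00 = $13.92

$13.92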